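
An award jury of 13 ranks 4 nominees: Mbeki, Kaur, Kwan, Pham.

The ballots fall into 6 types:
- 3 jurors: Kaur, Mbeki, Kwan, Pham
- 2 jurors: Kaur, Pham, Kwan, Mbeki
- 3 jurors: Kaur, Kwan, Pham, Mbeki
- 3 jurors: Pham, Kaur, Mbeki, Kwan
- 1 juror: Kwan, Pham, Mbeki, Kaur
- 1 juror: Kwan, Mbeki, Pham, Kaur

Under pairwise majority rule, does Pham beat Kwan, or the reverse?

Ballots ranking Pham above Kwan: 2 + 3 = 5.
Ballots ranking Kwan above Pham: 13 − 5 = 8.
Kwan wins the head-to-head 8–5.

Kwan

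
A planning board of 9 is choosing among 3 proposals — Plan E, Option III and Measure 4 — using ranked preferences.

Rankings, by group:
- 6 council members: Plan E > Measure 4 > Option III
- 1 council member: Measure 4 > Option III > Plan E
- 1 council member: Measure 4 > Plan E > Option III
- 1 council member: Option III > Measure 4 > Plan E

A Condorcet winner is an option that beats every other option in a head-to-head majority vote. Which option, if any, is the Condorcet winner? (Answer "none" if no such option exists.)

Plan E

Check each pair by majority over 9 ballots:
Plan E vs Option III: Plan E is ranked higher on 6+1 = 7 ballots, Option III on 2. Plan E wins 7–2.
Plan E vs Measure 4: Plan E is ranked higher on 6 ballots, Measure 4 on 3. Plan E wins 6–3.
Option III vs Measure 4: Option III is ranked higher on 1 ballot, Measure 4 on 8. Measure 4 wins 8–1.
Plan E defeats every rival head-to-head and is the Condorcet winner.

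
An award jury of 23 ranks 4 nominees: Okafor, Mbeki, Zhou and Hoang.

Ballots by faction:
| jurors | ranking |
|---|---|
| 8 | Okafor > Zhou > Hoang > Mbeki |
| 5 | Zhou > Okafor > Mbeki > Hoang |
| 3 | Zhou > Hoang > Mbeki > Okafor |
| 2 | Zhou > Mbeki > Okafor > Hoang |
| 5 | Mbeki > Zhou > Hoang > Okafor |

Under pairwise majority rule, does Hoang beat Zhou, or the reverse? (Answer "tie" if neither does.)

No ballot ranks Hoang above Zhou: 0.
Ballots ranking Zhou above Hoang: 23 − 0 = 23.
Zhou wins the head-to-head 23–0.

Zhou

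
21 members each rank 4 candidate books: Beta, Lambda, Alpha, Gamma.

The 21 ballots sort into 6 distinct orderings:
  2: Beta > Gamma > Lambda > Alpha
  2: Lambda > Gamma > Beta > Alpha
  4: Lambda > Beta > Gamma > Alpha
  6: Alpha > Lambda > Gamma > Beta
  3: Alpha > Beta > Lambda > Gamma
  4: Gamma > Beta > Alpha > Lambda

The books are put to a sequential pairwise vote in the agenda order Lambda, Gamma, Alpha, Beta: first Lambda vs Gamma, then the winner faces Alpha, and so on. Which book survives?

Beta

Round 1: Lambda vs Gamma — 15–6, Lambda advances.
Round 2: Lambda vs Alpha — 8–13, Alpha advances.
Round 3: Alpha vs Beta — 9–12, Beta advances.
Beta survives the agenda.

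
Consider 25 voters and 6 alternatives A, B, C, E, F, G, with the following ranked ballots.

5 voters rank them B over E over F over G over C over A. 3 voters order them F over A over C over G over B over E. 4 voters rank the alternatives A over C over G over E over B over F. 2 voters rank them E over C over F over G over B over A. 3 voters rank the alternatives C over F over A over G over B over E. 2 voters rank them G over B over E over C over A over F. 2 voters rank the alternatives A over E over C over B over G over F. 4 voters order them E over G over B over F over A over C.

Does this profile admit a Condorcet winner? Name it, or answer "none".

none

Head-to-head results (25 voters):
A vs B: A preferred on 3+4+3+2 = 12 ballots; B wins 13–12.
A vs C: A preferred on 3+4+2+4 = 13 ballots; A wins 13–12.
A vs E: 12 to 13, E.
A vs F: 4+2+2 = 8 for A, 17 for F — F by 17–8.
A vs G: A is ranked higher on 3+4+3+2 = 12 ballots, G on 13. G wins 13–12.
B vs C: B is ranked higher on 5+2+4 = 11 ballots, C on 14. C wins 14–11.
B vs E: 5+3+3+2 = 13 for B, 12 for E — B by 13–12.
B vs F: B preferred on 5+4+2+2+4 = 17 ballots; B wins 17–8.
B vs G: B is ranked higher on 5+2 = 7 ballots, G on 18. G wins 18–7.
C vs E: C preferred on 3+4+3 = 10 ballots; E wins 15–10.
C vs F: C preferred on 4+2+3+2+2 = 13 ballots; C wins 13–12.
C vs G: C is ranked higher on 3+4+2+3+2 = 14 ballots, G on 11. C wins 14–11.
E vs F: E is ranked higher on 5+4+2+2+2+4 = 19 ballots, F on 6. E wins 19–6.
E vs G: 13 to 12, E.
F vs G: F preferred on 5+3+2+3 = 13 ballots; F wins 13–12.
No alternative is unbeaten: A loses to B; B loses to C; C loses to A; E loses to B; F loses to B; G loses to C. In particular A > C > B > A is a majority cycle — no Condorcet winner exists.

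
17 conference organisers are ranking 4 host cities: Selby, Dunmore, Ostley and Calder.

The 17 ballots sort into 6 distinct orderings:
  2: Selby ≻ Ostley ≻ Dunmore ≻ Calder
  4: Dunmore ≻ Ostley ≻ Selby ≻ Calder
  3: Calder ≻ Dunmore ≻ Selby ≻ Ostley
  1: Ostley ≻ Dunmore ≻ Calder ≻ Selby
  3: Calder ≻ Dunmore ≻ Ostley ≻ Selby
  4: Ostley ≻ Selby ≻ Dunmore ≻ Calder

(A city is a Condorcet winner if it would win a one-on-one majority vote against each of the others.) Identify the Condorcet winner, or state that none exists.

Pairwise majorities:
Selby–Dunmore: Dunmore 11–6.
Selby vs Ostley: Ostley, 12–5.
Selby–Calder: Selby 10–7.
Dunmore–Ostley: Dunmore 10–7.
Dunmore vs Calder: Dunmore wins 11–6.
Ostley vs Calder: Ostley wins 11–6.
Dunmore wins every pairwise contest, so Dunmore is the Condorcet winner.

Dunmore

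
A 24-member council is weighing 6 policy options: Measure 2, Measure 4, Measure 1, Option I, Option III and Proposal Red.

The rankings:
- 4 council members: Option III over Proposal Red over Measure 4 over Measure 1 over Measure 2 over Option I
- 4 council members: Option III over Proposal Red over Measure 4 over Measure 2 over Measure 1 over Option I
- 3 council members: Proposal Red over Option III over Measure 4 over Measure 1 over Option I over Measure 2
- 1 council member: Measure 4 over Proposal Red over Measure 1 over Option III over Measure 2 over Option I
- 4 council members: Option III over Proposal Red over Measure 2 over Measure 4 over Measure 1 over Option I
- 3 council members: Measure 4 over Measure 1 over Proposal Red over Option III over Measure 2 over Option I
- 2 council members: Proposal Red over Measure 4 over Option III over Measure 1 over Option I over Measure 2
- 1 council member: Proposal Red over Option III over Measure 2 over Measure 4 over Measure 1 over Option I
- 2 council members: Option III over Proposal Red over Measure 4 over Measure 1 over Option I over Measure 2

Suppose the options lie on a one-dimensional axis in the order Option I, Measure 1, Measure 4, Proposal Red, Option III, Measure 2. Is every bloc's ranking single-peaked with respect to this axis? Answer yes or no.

Axis positions: Option I=1, Measure 1=2, Measure 4=3, Proposal Red=4, Option III=5, Measure 2=6.
Bloc 1 (peak Option III at position 5): ranking walks positions 5-4-3-2-6-1, expanding outward from the peak — single-peaked.
Bloc 2 (peak Option III at position 5): ranking walks positions 5-4-3-6-2-1, expanding outward from the peak — single-peaked.
Bloc 3 (peak Proposal Red at position 4): ranking walks positions 4-5-3-2-1-6, expanding outward from the peak — single-peaked.
Bloc 4 (peak Measure 4 at position 3): ranking walks positions 3-4-2-5-6-1, expanding outward from the peak — single-peaked.
Bloc 5 (peak Option III at position 5): ranking walks positions 5-4-6-3-2-1, expanding outward from the peak — single-peaked.
Bloc 6 (peak Measure 4 at position 3): ranking walks positions 3-2-4-5-6-1, expanding outward from the peak — single-peaked.
Bloc 7 (peak Proposal Red at position 4): ranking walks positions 4-3-5-2-1-6, expanding outward from the peak — single-peaked.
Bloc 8 (peak Proposal Red at position 4): ranking walks positions 4-5-6-3-2-1, expanding outward from the peak — single-peaked.
Bloc 9 (peak Option III at position 5): ranking walks positions 5-4-3-2-1-6, expanding outward from the peak — single-peaked.
Every ranking is single-peaked on this axis.

yes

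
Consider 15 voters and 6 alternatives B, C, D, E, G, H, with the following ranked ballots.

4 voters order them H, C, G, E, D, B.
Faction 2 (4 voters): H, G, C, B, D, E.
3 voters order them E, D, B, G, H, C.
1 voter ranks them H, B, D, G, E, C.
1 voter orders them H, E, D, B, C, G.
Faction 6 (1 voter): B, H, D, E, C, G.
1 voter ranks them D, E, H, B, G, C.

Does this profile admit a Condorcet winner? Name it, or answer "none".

Check each pair by majority over 15 ballots:
B–C: C 8–7.
B–D: D 9–6.
B vs E: E, 9–6.
B vs G: G, 8–7.
B vs H: H wins 11–4.
C vs D: C wins 8–7.
C–E: C 8–7.
C vs G: G, 9–6.
C vs H: H, 15–0.
D–E: E 8–7.
D–G: G 8–7.
D vs H: H wins 11–4.
E–G: G 9–6.
E vs H: H wins 11–4.
G–H: H 12–3.
H defeats every rival head-to-head and is the Condorcet winner.

H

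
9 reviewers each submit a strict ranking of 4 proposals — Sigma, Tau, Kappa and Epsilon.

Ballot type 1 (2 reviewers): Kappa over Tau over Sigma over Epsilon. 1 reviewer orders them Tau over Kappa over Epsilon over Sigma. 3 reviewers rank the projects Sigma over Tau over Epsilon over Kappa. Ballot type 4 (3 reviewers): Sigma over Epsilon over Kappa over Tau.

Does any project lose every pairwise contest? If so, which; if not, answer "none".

Pairwise majorities:
Sigma vs Tau: 6 to 3, Sigma.
Sigma vs Kappa: Sigma wins 6–3.
Sigma–Epsilon: Sigma 8–1.
Tau vs Kappa: Kappa wins 5–4.
Tau vs Epsilon: 6 to 3, Tau.
Kappa vs Epsilon: Epsilon, 6–3.
No project is winless: Sigma beats Tau; Tau beats Epsilon; Kappa beats Tau; Epsilon beats Kappa. There is no Condorcet loser.

none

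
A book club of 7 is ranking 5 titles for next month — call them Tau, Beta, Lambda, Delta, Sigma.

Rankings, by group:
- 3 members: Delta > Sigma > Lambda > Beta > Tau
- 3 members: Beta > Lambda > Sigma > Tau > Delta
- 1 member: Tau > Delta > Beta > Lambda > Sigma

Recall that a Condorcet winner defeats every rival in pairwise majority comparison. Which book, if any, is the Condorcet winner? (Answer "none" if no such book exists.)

none

Head-to-head results (7 members):
Tau vs Beta: 1 to 6, Beta.
Tau vs Lambda: 1 for Tau, 6 for Lambda — Lambda by 6–1.
Tau vs Delta: Tau preferred on 3+1 = 4 ballots; Tau wins 4–3.
Tau vs Sigma: 1 to 6, Sigma.
Beta vs Lambda: 3+1 = 4 for Beta, 3 for Lambda — Beta by 4–3.
Beta vs Delta: 3 for Beta, 4 for Delta — Delta by 4–3.
Beta vs Sigma: 4 to 3, Beta.
Lambda vs Delta: Lambda preferred on 3 ballots; Delta wins 4–3.
Lambda vs Sigma: Lambda is ranked higher on 3+1 = 4 ballots, Sigma on 3. Lambda wins 4–3.
Delta vs Sigma: 3+1 = 4 for Delta, 3 for Sigma — Delta by 4–3.
No book is unbeaten: Tau loses to Beta; Beta loses to Delta; Lambda loses to Beta; Delta loses to Tau; Sigma loses to Beta. In particular Tau beats Delta beats Beta beats Tau is a majority cycle — no Condorcet winner exists.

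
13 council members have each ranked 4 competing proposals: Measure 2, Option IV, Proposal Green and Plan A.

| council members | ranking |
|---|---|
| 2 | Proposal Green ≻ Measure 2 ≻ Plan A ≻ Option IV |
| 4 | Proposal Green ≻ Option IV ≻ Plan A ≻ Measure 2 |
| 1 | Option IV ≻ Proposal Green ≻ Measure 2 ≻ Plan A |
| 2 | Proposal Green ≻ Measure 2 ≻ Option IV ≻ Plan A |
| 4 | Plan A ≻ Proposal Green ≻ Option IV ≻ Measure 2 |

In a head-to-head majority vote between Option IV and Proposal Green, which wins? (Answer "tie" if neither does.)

Proposal Green

Ballots ranking Option IV above Proposal Green: 1.
Ballots ranking Proposal Green above Option IV: 13 − 1 = 12.
Proposal Green wins the head-to-head 12–1.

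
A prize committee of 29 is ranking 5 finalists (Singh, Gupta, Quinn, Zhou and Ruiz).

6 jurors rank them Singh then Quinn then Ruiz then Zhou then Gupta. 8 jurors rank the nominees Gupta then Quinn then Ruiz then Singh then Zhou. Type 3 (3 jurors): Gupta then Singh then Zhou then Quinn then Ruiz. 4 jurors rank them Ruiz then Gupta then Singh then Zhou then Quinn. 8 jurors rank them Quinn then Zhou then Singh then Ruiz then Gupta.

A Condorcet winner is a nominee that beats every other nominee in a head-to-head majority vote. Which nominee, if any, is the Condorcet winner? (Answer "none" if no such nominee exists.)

Head-to-head results (29 jurors):
Singh vs Gupta: Singh is ranked higher on 6+8 = 14 ballots, Gupta on 15. Gupta wins 15–14.
Singh–Quinn: Quinn 16–13.
Singh vs Zhou: 21 to 8, Singh.
Singh vs Ruiz: 6+3+8 = 17 for Singh, 12 for Ruiz — Singh by 17–12.
Gupta vs Quinn: 15 to 14, Gupta.
Gupta vs Zhou: 8+3+4 = 15 for Gupta, 14 for Zhou — Gupta by 15–14.
Gupta–Ruiz: Ruiz 18–11.
Quinn–Zhou: Quinn 22–7.
Quinn vs Ruiz: Quinn preferred on 6+8+3+8 = 25 ballots; Quinn wins 25–4.
Zhou vs Ruiz: 3+8 = 11 for Zhou, 18 for Ruiz — Ruiz by 18–11.
Each nominee drops at least one matchup (Singh loses to Gupta; Gupta loses to Ruiz; Quinn loses to Gupta; Zhou loses to Singh; Ruiz loses to Singh); the cycle Singh beats Ruiz beats Gupta beats Singh rules out a Condorcet winner.

none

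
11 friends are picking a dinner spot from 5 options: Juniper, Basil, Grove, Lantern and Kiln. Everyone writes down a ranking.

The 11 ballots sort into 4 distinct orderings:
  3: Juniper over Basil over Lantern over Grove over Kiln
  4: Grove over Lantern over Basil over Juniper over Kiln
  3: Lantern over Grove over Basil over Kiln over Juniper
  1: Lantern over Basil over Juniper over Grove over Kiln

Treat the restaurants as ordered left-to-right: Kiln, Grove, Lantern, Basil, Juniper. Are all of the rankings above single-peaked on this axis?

Axis positions: Kiln=1, Grove=2, Lantern=3, Basil=4, Juniper=5.
Ballot type 1 (peak Juniper at position 5): ranking walks positions 5-4-3-2-1, expanding outward from the peak — single-peaked.
Ballot type 2 (peak Grove at position 2): ranking walks positions 2-3-4-5-1, expanding outward from the peak — single-peaked.
Ballot type 3 (peak Lantern at position 3): ranking walks positions 3-2-4-1-5, expanding outward from the peak — single-peaked.
Ballot type 4 (peak Lantern at position 3): ranking walks positions 3-4-5-2-1, expanding outward from the peak — single-peaked.
Every ranking is single-peaked on this axis.

yes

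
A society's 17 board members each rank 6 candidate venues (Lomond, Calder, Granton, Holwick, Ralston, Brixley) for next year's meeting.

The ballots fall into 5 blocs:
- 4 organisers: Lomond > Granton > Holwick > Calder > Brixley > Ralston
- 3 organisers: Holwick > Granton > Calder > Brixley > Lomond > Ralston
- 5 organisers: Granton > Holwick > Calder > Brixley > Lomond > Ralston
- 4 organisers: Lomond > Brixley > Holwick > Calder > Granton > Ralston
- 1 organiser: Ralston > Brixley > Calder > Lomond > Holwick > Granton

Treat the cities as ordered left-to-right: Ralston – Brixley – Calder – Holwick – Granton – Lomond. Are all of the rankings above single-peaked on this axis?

no

Axis positions: Ralston=1, Brixley=2, Calder=3, Holwick=4, Granton=5, Lomond=6.
Bloc 1 (peak Lomond at position 6): ranking walks positions 6-5-4-3-2-1, expanding outward from the peak — single-peaked.
Bloc 2 (peak Holwick at position 4): ranking walks positions 4-5-3-2-6-1, expanding outward from the peak — single-peaked.
Bloc 3 (peak Granton at position 5): ranking walks positions 5-4-3-2-6-1, expanding outward from the peak — single-peaked.
Bloc 4: ranking walks positions 6-2-4-3-5-1; Brixley is ranked above Granton even though Granton lies between Brixley and the peak Lomond on the axis — preferences dip and rise again. Not single-peaked.
Bloc 5: ranking walks positions 1-2-3-6-4-5; Lomond is ranked above Holwick even though Holwick lies between Lomond and the peak Ralston on the axis — preferences dip and rise again. Not single-peaked.
Bloc 4 violates single-peakedness, so the profile is not single-peaked on this axis.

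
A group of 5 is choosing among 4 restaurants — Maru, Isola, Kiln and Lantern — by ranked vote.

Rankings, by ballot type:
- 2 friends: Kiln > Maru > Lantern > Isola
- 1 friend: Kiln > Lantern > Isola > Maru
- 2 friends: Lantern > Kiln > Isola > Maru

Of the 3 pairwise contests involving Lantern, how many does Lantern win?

2

Lantern against each rival (5 friends):
Lantern vs Maru: Lantern is ranked higher on 1+2 = 3 ballots, Maru on 2. Lantern wins 3–2.
Lantern vs Isola: 2+1+2 = 5 for Lantern, 0 for Isola — Lantern by 5–0.
Lantern vs Kiln: 2 to 3, Kiln.
Lantern beats Maru, Isola; loses to Kiln — 2 pairwise wins.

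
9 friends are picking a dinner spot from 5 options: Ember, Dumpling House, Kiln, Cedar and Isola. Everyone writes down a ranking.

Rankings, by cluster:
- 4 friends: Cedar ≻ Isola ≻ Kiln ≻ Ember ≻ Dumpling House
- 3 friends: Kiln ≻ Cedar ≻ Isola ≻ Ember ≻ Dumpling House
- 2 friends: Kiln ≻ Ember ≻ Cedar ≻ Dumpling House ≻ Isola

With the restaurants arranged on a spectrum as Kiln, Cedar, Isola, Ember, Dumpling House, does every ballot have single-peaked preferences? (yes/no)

Axis positions: Kiln=1, Cedar=2, Isola=3, Ember=4, Dumpling House=5.
Cluster 1 (peak Cedar at position 2): ranking walks positions 2-3-1-4-5, expanding outward from the peak — single-peaked.
Cluster 2 (peak Kiln at position 1): ranking walks positions 1-2-3-4-5, expanding outward from the peak — single-peaked.
Cluster 3: ranking walks positions 1-4-2-5-3; Ember is ranked above Cedar even though Cedar lies between Ember and the peak Kiln on the axis — preferences dip and rise again. Not single-peaked.
Cluster 3 violates single-peakedness, so the profile is not single-peaked on this axis.

no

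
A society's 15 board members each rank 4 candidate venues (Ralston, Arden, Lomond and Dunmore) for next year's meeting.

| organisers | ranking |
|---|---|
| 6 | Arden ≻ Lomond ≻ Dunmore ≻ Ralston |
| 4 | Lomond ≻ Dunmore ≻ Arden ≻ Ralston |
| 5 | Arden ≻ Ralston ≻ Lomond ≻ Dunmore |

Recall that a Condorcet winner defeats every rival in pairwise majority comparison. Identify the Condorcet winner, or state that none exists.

Arden

Pairwise majorities:
Ralston vs Arden: Arden wins 15–0.
Ralston vs Lomond: Lomond, 10–5.
Ralston vs Dunmore: Dunmore, 10–5.
Arden vs Lomond: Arden, 11–4.
Arden–Dunmore: Arden 11–4.
Lomond–Dunmore: Lomond 15–0.
Only Arden has no losses; Arden is the Condorcet winner.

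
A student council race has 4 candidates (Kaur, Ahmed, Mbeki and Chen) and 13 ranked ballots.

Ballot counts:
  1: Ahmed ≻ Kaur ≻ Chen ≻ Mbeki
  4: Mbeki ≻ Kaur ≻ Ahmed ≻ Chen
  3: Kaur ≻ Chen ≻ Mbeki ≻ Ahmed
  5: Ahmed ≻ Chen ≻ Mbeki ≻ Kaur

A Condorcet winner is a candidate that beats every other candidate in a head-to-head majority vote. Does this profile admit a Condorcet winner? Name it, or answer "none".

none

Pairwise majorities:
Kaur vs Ahmed: Kaur wins 7–6.
Kaur vs Mbeki: 1+3 = 4 for Kaur, 9 for Mbeki — Mbeki by 9–4.
Kaur–Chen: Kaur 8–5.
Ahmed vs Mbeki: 6 to 7, Mbeki.
Ahmed vs Chen: Ahmed is ranked higher on 1+4+5 = 10 ballots, Chen on 3. Ahmed wins 10–3.
Mbeki vs Chen: Mbeki is ranked higher on 4 ballots, Chen on 9. Chen wins 9–4.
Every candidate loses at least once (Kaur loses to Mbeki; Ahmed loses to Kaur; Mbeki loses to Chen; Chen loses to Kaur). The majority relation contains the cycle Kaur > Chen > Mbeki > Kaur, so there is no Condorcet winner.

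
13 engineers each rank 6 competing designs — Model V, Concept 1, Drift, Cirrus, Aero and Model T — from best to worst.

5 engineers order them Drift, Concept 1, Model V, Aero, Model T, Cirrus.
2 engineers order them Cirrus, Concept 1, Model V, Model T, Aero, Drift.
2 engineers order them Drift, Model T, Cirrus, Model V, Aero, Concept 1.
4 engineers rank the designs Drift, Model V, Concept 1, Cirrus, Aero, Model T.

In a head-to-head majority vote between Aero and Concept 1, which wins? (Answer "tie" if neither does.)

Concept 1

Ballots ranking Aero above Concept 1: 2.
Ballots ranking Concept 1 above Aero: 13 − 2 = 11.
Concept 1 wins the head-to-head 11–2.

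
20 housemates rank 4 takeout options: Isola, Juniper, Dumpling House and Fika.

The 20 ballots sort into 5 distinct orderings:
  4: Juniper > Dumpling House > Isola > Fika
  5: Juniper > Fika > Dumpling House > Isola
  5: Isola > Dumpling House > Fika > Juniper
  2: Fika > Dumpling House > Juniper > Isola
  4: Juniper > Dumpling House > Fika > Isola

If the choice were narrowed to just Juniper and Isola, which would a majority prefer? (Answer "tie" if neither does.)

Juniper

Ballots ranking Juniper above Isola: 4 + 5 + 2 + 4 = 15.
Ballots ranking Isola above Juniper: 20 − 15 = 5.
Juniper wins the head-to-head 15–5.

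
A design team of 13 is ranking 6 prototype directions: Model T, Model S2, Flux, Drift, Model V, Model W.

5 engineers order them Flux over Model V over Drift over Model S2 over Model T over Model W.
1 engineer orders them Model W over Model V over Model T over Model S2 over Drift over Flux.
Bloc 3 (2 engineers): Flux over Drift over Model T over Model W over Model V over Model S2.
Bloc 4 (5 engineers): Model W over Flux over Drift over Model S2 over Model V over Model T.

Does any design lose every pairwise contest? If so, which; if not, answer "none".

none

Head-to-head results (13 engineers):
Model T vs Model S2: Model S2, 10–3.
Model T vs Flux: Model T preferred on 1 ballot; Flux wins 12–1.
Model T–Drift: Drift 12–1.
Model T vs Model V: 2 for Model T, 11 for Model V — Model V by 11–2.
Model T vs Model W: Model T, 7–6.
Model S2–Flux: Flux 12–1.
Model S2 vs Drift: Drift, 12–1.
Model S2–Model V: Model V 8–5.
Model S2 vs Model W: Model S2 preferred on 5 ballots; Model W wins 8–5.
Flux vs Drift: Flux, 12–1.
Flux vs Model V: Flux wins 12–1.
Flux vs Model W: 5+2 = 7 for Flux, 6 for Model W — Flux by 7–6.
Drift–Model V: Drift 7–6.
Drift vs Model W: Drift wins 7–6.
Model V–Model W: Model W 8–5.
Every design wins at least one matchup (Model T beats Model W; Model S2 beats Model T; Flux beats Model T; Drift beats Model T; Model V beats Model T; Model W beats Model S2), so there is no Condorcet loser.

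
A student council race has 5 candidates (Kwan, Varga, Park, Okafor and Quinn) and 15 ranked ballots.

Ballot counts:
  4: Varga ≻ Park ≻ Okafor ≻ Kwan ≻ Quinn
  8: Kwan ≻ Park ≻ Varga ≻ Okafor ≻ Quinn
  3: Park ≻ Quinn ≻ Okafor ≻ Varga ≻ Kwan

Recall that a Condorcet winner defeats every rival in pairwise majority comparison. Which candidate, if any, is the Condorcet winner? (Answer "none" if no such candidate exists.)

Pairwise majorities:
Kwan vs Varga: Kwan, 8–7.
Kwan vs Park: Kwan wins 8–7.
Kwan vs Okafor: Kwan is ranked higher on 8 ballots, Okafor on 7. Kwan wins 8–7.
Kwan–Quinn: Kwan 12–3.
Varga–Park: Park 11–4.
Varga vs Okafor: Varga preferred on 4+8 = 12 ballots; Varga wins 12–3.
Varga vs Quinn: Varga preferred on 4+8 = 12 ballots; Varga wins 12–3.
Park vs Okafor: 15 to 0, Park.
Park vs Quinn: Park, 15–0.
Okafor vs Quinn: Okafor is ranked higher on 4+8 = 12 ballots, Quinn on 3. Okafor wins 12–3.
Kwan defeats every rival head-to-head and is the Condorcet winner.

Kwan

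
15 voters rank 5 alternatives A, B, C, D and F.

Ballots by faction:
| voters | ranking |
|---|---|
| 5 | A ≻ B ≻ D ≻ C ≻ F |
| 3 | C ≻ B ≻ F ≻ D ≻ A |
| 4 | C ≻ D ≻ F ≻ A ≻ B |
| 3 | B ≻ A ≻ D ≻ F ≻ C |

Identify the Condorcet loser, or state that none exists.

Head-to-head results (15 voters):
A–B: A 9–6.
A–C: A 8–7.
A vs D: A, 8–7.
A vs F: 5+3 = 8 for A, 7 for F — A by 8–7.
B–C: B 8–7.
B vs D: B preferred on 5+3+3 = 11 ballots; B wins 11–4.
B vs F: B wins 11–4.
C vs D: D wins 8–7.
C vs F: C is ranked higher on 5+3+4 = 12 ballots, F on 3. C wins 12–3.
D vs F: 5+4+3 = 12 for D, 3 for F — D by 12–3.
Only F has no wins; F is the Condorcet loser.

F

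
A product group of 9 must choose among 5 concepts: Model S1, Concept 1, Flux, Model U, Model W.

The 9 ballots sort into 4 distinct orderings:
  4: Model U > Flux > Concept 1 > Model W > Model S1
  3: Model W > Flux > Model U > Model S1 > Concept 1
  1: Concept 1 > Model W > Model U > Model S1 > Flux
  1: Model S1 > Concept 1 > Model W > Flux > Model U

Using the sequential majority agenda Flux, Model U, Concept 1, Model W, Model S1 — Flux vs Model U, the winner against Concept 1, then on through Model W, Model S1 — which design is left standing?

Model W

Round 1: Flux vs Model U — 4–5, Model U advances.
Round 2: Model U vs Concept 1 — 7–2, Model U advances.
Round 3: Model U vs Model W — 4–5, Model W advances.
Round 4: Model W vs Model S1 — 8–1, Model W advances.
The agenda winner is Model W.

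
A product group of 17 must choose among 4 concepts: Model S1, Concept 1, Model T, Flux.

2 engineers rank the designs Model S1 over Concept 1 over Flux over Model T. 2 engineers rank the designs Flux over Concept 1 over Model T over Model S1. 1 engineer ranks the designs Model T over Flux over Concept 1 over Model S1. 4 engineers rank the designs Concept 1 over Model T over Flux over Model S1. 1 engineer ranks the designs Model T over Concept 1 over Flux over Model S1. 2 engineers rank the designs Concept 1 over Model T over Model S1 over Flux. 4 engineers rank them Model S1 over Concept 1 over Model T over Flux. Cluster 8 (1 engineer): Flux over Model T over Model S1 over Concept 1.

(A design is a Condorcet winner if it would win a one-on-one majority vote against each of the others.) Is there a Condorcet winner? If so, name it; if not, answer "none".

Concept 1

Check each pair by majority over 17 ballots:
Model S1–Concept 1: Concept 1 10–7.
Model S1–Model T: Model T 11–6.
Model S1–Flux: Flux 9–8.
Concept 1 vs Model T: Concept 1 wins 14–3.
Concept 1 vs Flux: Concept 1 wins 13–4.
Model T vs Flux: Model T wins 12–5.
Concept 1 beats each of Model S1, Model T, Flux — Concept 1 is the Condorcet winner.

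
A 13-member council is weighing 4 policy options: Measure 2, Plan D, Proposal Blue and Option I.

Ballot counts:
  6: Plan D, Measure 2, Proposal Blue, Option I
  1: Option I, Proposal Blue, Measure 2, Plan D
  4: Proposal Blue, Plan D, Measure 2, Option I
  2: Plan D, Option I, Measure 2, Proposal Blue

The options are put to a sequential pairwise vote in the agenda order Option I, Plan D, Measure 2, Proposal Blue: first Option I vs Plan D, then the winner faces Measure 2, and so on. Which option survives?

Round 1: Option I vs Plan D — 1–12, Plan D advances.
Round 2: Plan D vs Measure 2 — 12–1, Plan D advances.
Round 3: Plan D vs Proposal Blue — 8–5, Plan D advances.
The agenda winner is Plan D.

Plan D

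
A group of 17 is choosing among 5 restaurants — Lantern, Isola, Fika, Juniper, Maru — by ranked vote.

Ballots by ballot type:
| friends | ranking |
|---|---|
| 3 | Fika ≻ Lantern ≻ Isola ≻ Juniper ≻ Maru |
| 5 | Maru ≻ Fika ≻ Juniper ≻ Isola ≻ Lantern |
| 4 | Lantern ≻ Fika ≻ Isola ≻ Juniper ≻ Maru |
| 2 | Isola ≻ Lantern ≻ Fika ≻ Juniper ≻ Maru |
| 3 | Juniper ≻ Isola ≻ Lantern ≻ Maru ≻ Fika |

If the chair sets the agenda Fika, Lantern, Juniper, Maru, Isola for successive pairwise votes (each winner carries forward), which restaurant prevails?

Round 1: Fika vs Lantern — 8–9, Lantern advances.
Round 2: Lantern vs Juniper — 9–8, Lantern advances.
Round 3: Lantern vs Maru — 12–5, Lantern advances.
Round 4: Lantern vs Isola — 7–10, Isola advances.
Isola survives the agenda.

Isola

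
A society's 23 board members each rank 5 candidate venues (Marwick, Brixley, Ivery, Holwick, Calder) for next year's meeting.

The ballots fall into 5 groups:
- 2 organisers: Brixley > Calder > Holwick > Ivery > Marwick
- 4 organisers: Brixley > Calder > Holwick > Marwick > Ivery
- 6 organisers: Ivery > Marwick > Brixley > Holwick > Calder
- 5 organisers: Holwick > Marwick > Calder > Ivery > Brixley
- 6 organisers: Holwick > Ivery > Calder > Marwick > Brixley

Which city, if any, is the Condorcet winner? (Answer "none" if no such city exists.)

Head-to-head results (23 organisers):
Marwick vs Brixley: 6+5+6 = 17 for Marwick, 6 for Brixley — Marwick by 17–6.
Marwick vs Ivery: Ivery wins 14–9.
Marwick vs Holwick: Holwick, 17–6.
Marwick vs Calder: Marwick is ranked higher on 6+5 = 11 ballots, Calder on 12. Calder wins 12–11.
Brixley vs Ivery: 6 to 17, Ivery.
Brixley vs Holwick: Brixley is ranked higher on 2+4+6 = 12 ballots, Holwick on 11. Brixley wins 12–11.
Brixley–Calder: Brixley 12–11.
Ivery vs Holwick: Holwick, 17–6.
Ivery vs Calder: 6+6 = 12 for Ivery, 11 for Calder — Ivery by 12–11.
Holwick vs Calder: Holwick wins 17–6.
Every city loses at least once (Marwick loses to Ivery; Brixley loses to Marwick; Ivery loses to Holwick; Holwick loses to Brixley; Calder loses to Brixley). The majority relation contains the cycle Marwick → Brixley → Holwick → Marwick, so there is no Condorcet winner.

none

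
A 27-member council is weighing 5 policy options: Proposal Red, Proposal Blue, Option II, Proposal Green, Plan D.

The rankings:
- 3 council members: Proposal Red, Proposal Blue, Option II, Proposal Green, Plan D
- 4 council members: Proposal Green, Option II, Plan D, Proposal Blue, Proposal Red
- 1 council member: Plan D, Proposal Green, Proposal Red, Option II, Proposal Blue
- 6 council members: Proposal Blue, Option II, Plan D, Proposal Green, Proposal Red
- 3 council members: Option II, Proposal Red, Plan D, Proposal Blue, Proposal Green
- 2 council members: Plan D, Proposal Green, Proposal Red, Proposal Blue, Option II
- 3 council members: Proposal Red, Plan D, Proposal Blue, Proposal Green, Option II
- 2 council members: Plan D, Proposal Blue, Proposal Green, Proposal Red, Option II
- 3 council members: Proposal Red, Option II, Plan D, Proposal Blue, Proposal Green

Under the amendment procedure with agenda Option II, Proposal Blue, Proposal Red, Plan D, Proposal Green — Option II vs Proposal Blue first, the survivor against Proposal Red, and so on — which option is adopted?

Round 1: Option II vs Proposal Blue — 11–16, Proposal Blue advances.
Round 2: Proposal Blue vs Proposal Red — 12–15, Proposal Red advances.
Round 3: Proposal Red vs Plan D — 12–15, Plan D advances.
Round 4: Plan D vs Proposal Green — 20–7, Plan D advances.
Plan D survives the agenda.

Plan D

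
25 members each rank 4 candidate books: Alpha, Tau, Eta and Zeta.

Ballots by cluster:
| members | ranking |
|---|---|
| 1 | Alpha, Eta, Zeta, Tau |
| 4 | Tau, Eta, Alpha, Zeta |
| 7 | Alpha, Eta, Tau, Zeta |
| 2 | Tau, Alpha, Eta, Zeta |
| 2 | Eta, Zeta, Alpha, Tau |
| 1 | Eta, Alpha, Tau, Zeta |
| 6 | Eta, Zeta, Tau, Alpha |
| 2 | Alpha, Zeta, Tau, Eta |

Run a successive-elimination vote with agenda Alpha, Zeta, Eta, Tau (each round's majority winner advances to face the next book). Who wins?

Round 1: Alpha vs Zeta — 17–8, Alpha advances.
Round 2: Alpha vs Eta — 12–13, Eta advances.
Round 3: Eta vs Tau — 17–8, Eta advances.
The agenda winner is Eta.

Eta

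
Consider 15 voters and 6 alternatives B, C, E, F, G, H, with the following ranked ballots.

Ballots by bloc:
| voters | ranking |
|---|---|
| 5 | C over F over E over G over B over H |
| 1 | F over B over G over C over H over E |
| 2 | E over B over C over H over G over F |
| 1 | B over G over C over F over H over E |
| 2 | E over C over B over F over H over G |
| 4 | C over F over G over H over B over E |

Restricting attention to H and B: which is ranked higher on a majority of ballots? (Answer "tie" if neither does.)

Ballots ranking H above B: 4.
Ballots ranking B above H: 15 − 4 = 11.
B wins the head-to-head 11–4.

B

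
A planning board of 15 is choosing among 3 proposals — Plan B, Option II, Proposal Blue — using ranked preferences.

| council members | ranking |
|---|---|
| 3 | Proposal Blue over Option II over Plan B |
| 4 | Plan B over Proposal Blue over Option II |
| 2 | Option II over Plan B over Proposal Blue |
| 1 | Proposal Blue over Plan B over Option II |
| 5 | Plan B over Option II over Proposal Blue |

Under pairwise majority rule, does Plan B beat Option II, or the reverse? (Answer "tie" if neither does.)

Ballots ranking Plan B above Option II: 4 + 1 + 5 = 10.
Ballots ranking Option II above Plan B: 15 − 10 = 5.
Plan B wins the head-to-head 10–5.

Plan B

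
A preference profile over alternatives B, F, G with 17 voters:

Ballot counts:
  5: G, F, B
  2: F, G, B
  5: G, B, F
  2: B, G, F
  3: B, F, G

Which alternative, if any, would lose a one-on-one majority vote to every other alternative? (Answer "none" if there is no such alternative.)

Pairwise majorities:
B vs F: B wins 10–7.
B vs G: B preferred on 2+3 = 5 ballots; G wins 12–5.
F vs G: G, 12–5.
F is beaten in every head-to-head and is the Condorcet loser.

F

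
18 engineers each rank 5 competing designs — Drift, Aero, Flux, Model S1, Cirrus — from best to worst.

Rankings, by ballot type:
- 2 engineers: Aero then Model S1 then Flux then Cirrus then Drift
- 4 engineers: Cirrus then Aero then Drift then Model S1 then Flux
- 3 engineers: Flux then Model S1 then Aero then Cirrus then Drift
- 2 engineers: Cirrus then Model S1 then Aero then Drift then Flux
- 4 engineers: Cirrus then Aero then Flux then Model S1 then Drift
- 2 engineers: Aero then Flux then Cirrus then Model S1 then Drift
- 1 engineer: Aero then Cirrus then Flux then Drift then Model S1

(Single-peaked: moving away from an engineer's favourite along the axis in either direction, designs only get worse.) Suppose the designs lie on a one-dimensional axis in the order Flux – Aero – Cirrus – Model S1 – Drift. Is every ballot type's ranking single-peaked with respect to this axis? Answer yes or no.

Axis positions: Flux=1, Aero=2, Cirrus=3, Model S1=4, Drift=5.
Ballot type 1: ranking walks positions 2-4-1-3-5; Model S1 is ranked above Cirrus even though Cirrus lies between Model S1 and the peak Aero on the axis — preferences dip and rise again. Not single-peaked.
Ballot type 2: ranking walks positions 3-2-5-4-1; Drift is ranked above Model S1 even though Model S1 lies between Drift and the peak Cirrus on the axis — preferences dip and rise again. Not single-peaked.
Ballot type 3: ranking walks positions 1-4-2-3-5; Model S1 is ranked above Aero even though Aero lies between Model S1 and the peak Flux on the axis — preferences dip and rise again. Not single-peaked.
Ballot type 4 (peak Cirrus at position 3): ranking walks positions 3-4-2-5-1, expanding outward from the peak — single-peaked.
Ballot type 5 (peak Cirrus at position 3): ranking walks positions 3-2-1-4-5, expanding outward from the peak — single-peaked.
Ballot type 6 (peak Aero at position 2): ranking walks positions 2-1-3-4-5, expanding outward from the peak — single-peaked.
Ballot type 7: ranking walks positions 2-3-1-5-4; Drift is ranked above Model S1 even though Model S1 lies between Drift and the peak Aero on the axis — preferences dip and rise again. Not single-peaked.
Ballot type 1 violates single-peakedness, so the profile is not single-peaked on this axis.

no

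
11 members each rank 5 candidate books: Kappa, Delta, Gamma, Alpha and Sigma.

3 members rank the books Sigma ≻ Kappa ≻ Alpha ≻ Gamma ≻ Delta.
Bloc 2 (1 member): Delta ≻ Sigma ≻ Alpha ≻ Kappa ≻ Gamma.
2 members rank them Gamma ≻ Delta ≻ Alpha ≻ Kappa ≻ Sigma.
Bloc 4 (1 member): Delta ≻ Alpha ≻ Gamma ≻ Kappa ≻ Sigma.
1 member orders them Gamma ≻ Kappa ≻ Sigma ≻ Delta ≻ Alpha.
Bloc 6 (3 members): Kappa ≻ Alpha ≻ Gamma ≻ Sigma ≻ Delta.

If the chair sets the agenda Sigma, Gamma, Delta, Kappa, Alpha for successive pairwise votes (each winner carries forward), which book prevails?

Kappa

Round 1: Sigma vs Gamma — 4–7, Gamma advances.
Round 2: Gamma vs Delta — 9–2, Gamma advances.
Round 3: Gamma vs Kappa — 4–7, Kappa advances.
Round 4: Kappa vs Alpha — 7–4, Kappa advances.
Kappa survives the agenda.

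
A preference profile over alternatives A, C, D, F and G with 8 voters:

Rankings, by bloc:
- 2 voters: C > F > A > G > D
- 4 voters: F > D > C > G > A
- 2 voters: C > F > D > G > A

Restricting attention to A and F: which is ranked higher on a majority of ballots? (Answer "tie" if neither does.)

F

No ballot ranks A above F: 0.
Ballots ranking F above A: 8 − 0 = 8.
F wins the head-to-head 8–0.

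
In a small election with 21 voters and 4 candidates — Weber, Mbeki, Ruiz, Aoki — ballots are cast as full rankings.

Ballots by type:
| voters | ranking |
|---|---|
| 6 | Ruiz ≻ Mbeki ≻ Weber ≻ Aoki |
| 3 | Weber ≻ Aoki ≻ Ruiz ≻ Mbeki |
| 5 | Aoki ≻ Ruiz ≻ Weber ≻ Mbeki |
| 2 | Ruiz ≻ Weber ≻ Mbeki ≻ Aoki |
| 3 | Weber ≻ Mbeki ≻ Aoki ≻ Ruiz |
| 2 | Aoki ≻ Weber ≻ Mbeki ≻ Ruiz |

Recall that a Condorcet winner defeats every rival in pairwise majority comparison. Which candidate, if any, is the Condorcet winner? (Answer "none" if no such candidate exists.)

none

Head-to-head results (21 voters):
Weber–Mbeki: Weber 15–6.
Weber vs Ruiz: Ruiz, 13–8.
Weber vs Aoki: Weber, 14–7.
Mbeki vs Ruiz: Ruiz, 16–5.
Mbeki vs Aoki: Mbeki wins 11–10.
Ruiz vs Aoki: Aoki wins 13–8.
Each candidate drops at least one matchup (Weber loses to Ruiz; Mbeki loses to Weber; Ruiz loses to Aoki; Aoki loses to Weber); the cycle Weber > Aoki > Ruiz > Weber rules out a Condorcet winner.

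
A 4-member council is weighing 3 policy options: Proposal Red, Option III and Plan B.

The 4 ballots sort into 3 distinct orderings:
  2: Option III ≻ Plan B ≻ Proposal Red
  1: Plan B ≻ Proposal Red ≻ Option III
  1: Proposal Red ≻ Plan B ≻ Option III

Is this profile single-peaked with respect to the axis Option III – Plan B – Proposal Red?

Axis positions: Option III=1, Plan B=2, Proposal Red=3.
Ballot type 1 (peak Option III at position 1): ranking walks positions 1-2-3, expanding outward from the peak — single-peaked.
Ballot type 2 (peak Plan B at position 2): ranking walks positions 2-3-1, expanding outward from the peak — single-peaked.
Ballot type 3 (peak Proposal Red at position 3): ranking walks positions 3-2-1, expanding outward from the peak — single-peaked.
Every ranking is single-peaked on this axis.

yes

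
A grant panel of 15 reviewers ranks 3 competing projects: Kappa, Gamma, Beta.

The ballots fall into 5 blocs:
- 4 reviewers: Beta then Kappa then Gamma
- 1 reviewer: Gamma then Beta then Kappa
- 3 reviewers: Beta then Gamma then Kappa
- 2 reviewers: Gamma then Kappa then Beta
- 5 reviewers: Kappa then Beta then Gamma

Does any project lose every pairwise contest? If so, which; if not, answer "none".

Head-to-head results (15 reviewers):
Kappa vs Gamma: 9 to 6, Kappa.
Kappa vs Beta: 7 to 8, Beta.
Gamma–Beta: Beta 12–3.
Gamma is beaten in every head-to-head and is the Condorcet loser.

Gamma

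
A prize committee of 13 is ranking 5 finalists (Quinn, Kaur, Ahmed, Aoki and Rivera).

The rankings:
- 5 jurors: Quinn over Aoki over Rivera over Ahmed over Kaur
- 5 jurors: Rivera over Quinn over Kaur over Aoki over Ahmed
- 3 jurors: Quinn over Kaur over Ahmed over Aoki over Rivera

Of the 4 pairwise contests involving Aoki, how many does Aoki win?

2

Aoki against each rival (13 jurors):
Aoki vs Quinn: 0 for Aoki, 13 for Quinn — Quinn by 13–0.
Aoki vs Kaur: Kaur wins 8–5.
Aoki–Ahmed: Aoki 10–3.
Aoki vs Rivera: Aoki wins 8–5.
Aoki beats Ahmed, Rivera; loses to Quinn, Kaur — 2 pairwise wins.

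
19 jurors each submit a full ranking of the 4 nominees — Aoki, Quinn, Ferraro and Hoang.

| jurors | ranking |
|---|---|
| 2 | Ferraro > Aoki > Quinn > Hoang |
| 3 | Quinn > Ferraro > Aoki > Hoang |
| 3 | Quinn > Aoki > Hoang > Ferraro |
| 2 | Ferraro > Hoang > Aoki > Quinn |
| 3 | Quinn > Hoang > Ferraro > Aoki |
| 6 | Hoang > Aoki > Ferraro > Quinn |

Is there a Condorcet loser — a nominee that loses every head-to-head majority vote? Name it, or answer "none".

Pairwise majorities:
Aoki vs Quinn: 10 to 9, Aoki.
Aoki vs Ferraro: 9 to 10, Ferraro.
Aoki vs Hoang: Aoki is ranked higher on 2+3+3 = 8 ballots, Hoang on 11. Hoang wins 11–8.
Quinn–Ferraro: Ferraro 10–9.
Quinn vs Hoang: 2+3+3+3 = 11 for Quinn, 8 for Hoang — Quinn by 11–8.
Ferraro vs Hoang: Ferraro preferred on 2+3+2 = 7 ballots; Hoang wins 12–7.
Every nominee wins at least one matchup (Aoki beats Quinn; Quinn beats Hoang; Ferraro beats Aoki; Hoang beats Aoki), so there is no Condorcet loser.

none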